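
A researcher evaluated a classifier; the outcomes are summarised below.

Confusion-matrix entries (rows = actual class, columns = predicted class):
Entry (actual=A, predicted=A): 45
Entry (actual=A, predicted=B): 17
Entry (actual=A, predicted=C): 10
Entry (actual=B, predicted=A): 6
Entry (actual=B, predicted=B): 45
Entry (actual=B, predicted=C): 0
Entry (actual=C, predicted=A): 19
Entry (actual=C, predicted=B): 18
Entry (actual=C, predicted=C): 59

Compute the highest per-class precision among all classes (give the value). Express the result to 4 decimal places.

Per-class precision (TP/(TP+FP)):
  A: TP=45, FP=6+19=25 → 45/70 = 0.64286
  B: TP=45, FP=17+18=35 → 45/80 = 0.56250
  C: TP=59, FP=10+0=10 → 59/69 = 0.85507
Highest is class 'C' with precision = 0.8551.

0.8551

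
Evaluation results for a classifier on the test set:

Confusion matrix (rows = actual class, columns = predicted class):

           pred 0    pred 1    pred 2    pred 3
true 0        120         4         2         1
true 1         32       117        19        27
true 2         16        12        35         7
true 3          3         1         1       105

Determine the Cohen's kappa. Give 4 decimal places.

0.6604

Observed agreement pₒ = trace/N = 377/502 = 0.75100
Expected agreement pₑ = Σ (rowᵢ·colᵢ)/N² = (127·171 + 195·134 + 70·57 + 110·140)/502² = 0.26681
κ = (pₒ − pₑ)/(1 − pₑ) = (0.75100 − 0.26681)/(1 − 0.26681) = 0.6604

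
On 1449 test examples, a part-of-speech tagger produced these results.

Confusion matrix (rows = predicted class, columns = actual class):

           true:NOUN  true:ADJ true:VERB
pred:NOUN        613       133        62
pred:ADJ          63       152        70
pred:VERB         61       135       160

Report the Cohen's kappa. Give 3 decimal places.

0.407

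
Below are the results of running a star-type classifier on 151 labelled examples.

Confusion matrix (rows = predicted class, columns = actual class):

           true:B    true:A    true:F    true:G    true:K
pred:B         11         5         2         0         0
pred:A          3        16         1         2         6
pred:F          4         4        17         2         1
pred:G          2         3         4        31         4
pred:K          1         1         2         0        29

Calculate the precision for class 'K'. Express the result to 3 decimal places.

Take TP from the diagonal, FP from the rest of the 'K' prediction marginal, FN from the rest of the 'K' actual marginal.
precision = TP/(TP+FP).
K: TP=29, FP=1+1+2+0=4 → 29/33 = 0.8788

0.879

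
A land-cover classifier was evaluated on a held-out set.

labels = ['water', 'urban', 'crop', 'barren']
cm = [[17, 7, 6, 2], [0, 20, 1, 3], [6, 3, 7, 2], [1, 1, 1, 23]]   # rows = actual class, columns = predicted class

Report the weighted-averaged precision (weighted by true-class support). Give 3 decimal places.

0.665

Per-class precision (TP/(TP+FP)):
  water: TP=17, FP=0+6+1=7 → 17/24 = 0.7083
  urban: TP=20, FP=7+3+1=11 → 20/31 = 0.6452
  crop: TP=7, FP=6+1+1=8 → 7/15 = 0.4667
  barren: TP=23, FP=2+3+2=7 → 23/30 = 0.7667
Weighted-precision = Σ (supportᵢ/N)·precisionᵢ with N=100: (32/100)·0.7083 + (24/100)·0.6452 + (18/100)·0.4667 + (26/100)·0.7667 = 0.665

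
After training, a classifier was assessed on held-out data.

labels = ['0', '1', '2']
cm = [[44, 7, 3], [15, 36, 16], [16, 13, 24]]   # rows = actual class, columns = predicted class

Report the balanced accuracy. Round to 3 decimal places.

0.602

Balanced accuracy = mean of per-class recall.
  0: recall = 44/54 = 0.8148
  1: recall = 36/67 = 0.5373
  2: recall = 24/53 = 0.4528
Mean = (0.8148 + 0.5373 + 0.4528) / 3 = 0.602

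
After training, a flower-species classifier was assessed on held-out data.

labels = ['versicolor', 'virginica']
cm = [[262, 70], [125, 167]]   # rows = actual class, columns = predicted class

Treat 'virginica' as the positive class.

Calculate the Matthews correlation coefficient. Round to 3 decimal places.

0.371

MCC = (TP·TN − FP·FN) / √((TP+FP)(TP+FN)(TN+FP)(TN+FN))
Numerator = 167·262 − 70·125 = 35004
Denominator = √(237·292·332·387) = √8891606736 = 94295.3166
MCC = 35004 / 94295.3166 = 0.371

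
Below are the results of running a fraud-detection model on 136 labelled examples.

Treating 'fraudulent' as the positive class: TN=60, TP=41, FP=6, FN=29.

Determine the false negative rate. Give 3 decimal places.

FNR = FN/(FN+TP) = 29/(29+41) = 0.414

0.414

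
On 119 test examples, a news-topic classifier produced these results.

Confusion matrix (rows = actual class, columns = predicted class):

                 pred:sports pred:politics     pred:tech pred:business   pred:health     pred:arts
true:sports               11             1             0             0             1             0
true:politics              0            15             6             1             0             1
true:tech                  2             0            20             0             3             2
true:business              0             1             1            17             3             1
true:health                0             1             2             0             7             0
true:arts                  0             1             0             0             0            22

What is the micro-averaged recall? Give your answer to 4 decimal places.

Micro-averaging pools counts across classes: ΣTP=92, ΣFP=27, ΣFN=27.
Micro-recall = TP/(TP+FN) on pooled counts = 0.7731 (equals overall accuracy in single-label multiclass).

0.7731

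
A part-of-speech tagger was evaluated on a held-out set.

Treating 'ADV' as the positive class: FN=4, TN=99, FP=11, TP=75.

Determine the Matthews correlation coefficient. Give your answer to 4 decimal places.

MCC = (TP·TN − FP·FN) / √((TP+FP)(TP+FN)(TN+FP)(TN+FN))
Numerator = 75·99 − 11·4 = 7381
Denominator = √(86·79·110·103) = √76976020 = 8773.5979
MCC = 7381 / 8773.5979 = 0.8413

0.8413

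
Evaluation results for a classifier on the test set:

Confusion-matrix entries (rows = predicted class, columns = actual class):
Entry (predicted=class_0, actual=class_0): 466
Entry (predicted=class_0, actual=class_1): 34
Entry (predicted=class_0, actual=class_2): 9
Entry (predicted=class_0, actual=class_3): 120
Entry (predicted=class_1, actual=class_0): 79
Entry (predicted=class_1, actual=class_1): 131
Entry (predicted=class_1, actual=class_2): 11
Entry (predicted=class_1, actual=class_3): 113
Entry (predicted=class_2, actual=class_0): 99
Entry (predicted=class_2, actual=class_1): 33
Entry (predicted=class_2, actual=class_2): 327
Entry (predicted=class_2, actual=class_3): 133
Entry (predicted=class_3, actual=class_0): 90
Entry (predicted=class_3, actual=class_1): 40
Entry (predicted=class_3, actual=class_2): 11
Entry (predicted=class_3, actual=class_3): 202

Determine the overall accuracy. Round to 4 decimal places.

0.5933

Accuracy = trace / total = (466+131+327+202=1126) / 1898 = 1126/1898 = 0.5933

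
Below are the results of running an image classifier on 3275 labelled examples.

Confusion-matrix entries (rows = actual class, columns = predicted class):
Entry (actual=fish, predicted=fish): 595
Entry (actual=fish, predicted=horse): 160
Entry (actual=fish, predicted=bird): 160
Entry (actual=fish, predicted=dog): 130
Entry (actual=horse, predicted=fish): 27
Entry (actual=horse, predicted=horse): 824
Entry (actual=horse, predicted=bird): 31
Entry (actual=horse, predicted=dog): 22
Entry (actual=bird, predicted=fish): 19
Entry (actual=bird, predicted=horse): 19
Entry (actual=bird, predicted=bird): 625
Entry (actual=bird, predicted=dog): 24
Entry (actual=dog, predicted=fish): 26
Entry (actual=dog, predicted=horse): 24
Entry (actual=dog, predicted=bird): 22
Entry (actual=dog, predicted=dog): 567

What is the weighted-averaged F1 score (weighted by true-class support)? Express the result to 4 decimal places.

Per-class F1 score (2·TP/(2·TP+FP+FN)):
  fish: TP=595, FP=27+19+26=72, FN=160+160+130=450 → 1190/1712 = 0.69509
  horse: TP=824, FP=160+19+24=203, FN=27+31+22=80 → 1648/1931 = 0.85344
  bird: TP=625, FP=160+31+22=213, FN=19+19+24=62 → 1250/1525 = 0.81967
  dog: TP=567, FP=130+22+24=176, FN=26+24+22=72 → 1134/1382 = 0.82055
Weighted-F1 score = Σ (supportᵢ/N)·F1 scoreᵢ with N=3275: (1045/3275)·0.69509 + (904/3275)·0.85344 + (687/3275)·0.81967 + (639/3275)·0.82055 = 0.7894

0.7894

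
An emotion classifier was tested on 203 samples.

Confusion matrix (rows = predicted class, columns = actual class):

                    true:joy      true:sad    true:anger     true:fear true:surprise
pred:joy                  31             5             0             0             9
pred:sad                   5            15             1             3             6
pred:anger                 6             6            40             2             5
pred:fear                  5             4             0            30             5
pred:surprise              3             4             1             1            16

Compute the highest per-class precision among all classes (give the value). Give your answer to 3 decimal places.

0.689

Per-class precision (TP/(TP+FP)):
  joy: TP=31, FP=5+0+0+9=14 → 31/45 = 0.6889
  sad: TP=15, FP=5+1+3+6=15 → 15/30 = 0.5000
  anger: TP=40, FP=6+6+2+5=19 → 40/59 = 0.6780
  fear: TP=30, FP=5+4+0+5=14 → 30/44 = 0.6818
  surprise: TP=16, FP=3+4+1+1=9 → 16/25 = 0.6400
Highest is class 'joy' with precision = 0.689.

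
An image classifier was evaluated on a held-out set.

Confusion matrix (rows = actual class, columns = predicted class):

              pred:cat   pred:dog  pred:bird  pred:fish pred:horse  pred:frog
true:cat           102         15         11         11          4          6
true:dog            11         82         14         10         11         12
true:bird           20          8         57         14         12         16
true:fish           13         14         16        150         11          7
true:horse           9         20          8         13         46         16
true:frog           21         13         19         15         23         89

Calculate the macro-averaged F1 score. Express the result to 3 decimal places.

0.553

Per-class F1 score (2·TP/(2·TP+FP+FN)):
  cat: TP=102, FP=11+20+13+9+21=74, FN=15+11+11+4+6=47 → 204/325 = 0.6277
  dog: TP=82, FP=15+8+14+20+13=70, FN=11+14+10+11+12=58 → 164/292 = 0.5616
  bird: TP=57, FP=11+14+16+8+19=68, FN=20+8+14+12+16=70 → 114/252 = 0.4524
  fish: TP=150, FP=11+10+14+13+15=63, FN=13+14+16+11+7=61 → 300/424 = 0.7075
  horse: TP=46, FP=4+11+12+11+23=61, FN=9+20+8+13+16=66 → 92/219 = 0.4201
  frog: TP=89, FP=6+12+16+7+16=57, FN=21+13+19+15+23=91 → 178/326 = 0.5460
Macro-F1 score = mean = (0.6277 + 0.5616 + 0.4524 + 0.7075 + 0.4201 + 0.5460) / 6 = 0.553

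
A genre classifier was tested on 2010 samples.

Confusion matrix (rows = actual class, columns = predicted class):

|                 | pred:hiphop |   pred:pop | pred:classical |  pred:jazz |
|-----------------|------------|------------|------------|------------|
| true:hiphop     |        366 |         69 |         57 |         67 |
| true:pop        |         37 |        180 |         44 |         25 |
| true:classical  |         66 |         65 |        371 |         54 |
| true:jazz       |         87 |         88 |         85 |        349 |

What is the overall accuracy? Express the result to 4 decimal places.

0.6299

Accuracy = trace / total = (366+180+371+349=1266) / 2010 = 1266/2010 = 0.6299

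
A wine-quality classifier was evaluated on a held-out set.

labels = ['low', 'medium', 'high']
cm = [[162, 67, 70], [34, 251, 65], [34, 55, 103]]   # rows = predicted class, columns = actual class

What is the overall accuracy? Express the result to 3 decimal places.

Accuracy = trace / total = (162+251+103=516) / 841 = 516/841 = 0.614

0.614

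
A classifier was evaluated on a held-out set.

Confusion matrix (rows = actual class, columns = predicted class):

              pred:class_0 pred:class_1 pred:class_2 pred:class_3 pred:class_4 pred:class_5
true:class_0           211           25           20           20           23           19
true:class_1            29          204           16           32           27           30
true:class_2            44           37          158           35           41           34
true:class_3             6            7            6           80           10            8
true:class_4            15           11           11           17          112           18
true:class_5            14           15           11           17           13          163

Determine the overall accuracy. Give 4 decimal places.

0.6030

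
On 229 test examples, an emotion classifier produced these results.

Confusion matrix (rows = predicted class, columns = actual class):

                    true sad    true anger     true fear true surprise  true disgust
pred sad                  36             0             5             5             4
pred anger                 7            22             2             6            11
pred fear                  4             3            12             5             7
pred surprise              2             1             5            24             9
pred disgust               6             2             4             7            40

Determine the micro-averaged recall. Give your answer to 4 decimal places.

0.5852

Micro-averaging pools counts across classes: ΣTP=134, ΣFP=95, ΣFN=95.
Micro-recall = TP/(TP+FN) on pooled counts = 0.5852 (equals overall accuracy in single-label multiclass).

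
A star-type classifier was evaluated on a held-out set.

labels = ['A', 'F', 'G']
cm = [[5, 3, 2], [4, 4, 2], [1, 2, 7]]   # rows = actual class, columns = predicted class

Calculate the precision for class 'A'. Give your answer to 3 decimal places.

0.500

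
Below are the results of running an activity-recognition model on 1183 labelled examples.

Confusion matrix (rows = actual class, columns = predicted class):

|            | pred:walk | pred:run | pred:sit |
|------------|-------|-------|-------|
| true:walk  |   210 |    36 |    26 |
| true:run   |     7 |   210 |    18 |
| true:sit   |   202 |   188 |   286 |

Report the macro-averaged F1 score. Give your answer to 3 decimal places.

Per-class F1 score (2·TP/(2·TP+FP+FN)):
  walk: TP=210, FP=7+202=209, FN=36+26=62 → 420/691 = 0.6078
  run: TP=210, FP=36+188=224, FN=7+18=25 → 420/669 = 0.6278
  sit: TP=286, FP=26+18=44, FN=202+188=390 → 572/1006 = 0.5686
Macro-F1 score = mean = (0.6078 + 0.6278 + 0.5686) / 3 = 0.601

0.601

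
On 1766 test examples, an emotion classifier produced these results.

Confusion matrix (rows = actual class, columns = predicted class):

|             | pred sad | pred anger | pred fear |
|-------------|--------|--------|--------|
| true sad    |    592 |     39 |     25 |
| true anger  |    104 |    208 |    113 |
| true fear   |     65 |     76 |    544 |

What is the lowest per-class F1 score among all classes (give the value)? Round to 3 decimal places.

0.556

Per-class F1 score (2·TP/(2·TP+FP+FN)):
  sad: TP=592, FP=104+65=169, FN=39+25=64 → 1184/1417 = 0.8356
  anger: TP=208, FP=39+76=115, FN=104+113=217 → 416/748 = 0.5561
  fear: TP=544, FP=25+113=138, FN=65+76=141 → 1088/1367 = 0.7959
Lowest is class 'anger' with F1 score = 0.556.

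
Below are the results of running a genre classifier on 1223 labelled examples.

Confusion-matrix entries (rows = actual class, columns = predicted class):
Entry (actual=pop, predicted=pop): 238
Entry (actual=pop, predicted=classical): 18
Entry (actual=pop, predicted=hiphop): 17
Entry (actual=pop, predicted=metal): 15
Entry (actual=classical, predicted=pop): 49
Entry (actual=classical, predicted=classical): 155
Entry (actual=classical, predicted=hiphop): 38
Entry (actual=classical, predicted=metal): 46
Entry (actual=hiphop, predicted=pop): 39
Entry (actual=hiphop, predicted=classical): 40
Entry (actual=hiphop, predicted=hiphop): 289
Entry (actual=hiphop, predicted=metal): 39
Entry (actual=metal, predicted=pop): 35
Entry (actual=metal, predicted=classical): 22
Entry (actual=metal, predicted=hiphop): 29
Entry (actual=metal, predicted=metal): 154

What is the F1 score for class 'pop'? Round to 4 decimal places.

0.7334

Take TP from the diagonal, FP from the rest of the 'pop' prediction marginal, FN from the rest of the 'pop' actual marginal.
F1 score = 2·TP/(2·TP+FP+FN).
pop: TP=238, FP=49+39+35=123, FN=18+17+15=50 → 476/649 = 0.73344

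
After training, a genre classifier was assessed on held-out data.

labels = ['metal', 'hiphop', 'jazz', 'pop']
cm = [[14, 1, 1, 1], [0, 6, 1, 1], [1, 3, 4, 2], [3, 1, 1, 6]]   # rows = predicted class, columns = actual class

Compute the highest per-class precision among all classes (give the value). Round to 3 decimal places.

Per-class precision (TP/(TP+FP)):
  metal: TP=14, FP=1+1+1=3 → 14/17 = 0.8235
  hiphop: TP=6, FP=0+1+1=2 → 6/8 = 0.7500
  jazz: TP=4, FP=1+3+2=6 → 4/10 = 0.4000
  pop: TP=6, FP=3+1+1=5 → 6/11 = 0.5455
Highest is class 'metal' with precision = 0.824.

0.824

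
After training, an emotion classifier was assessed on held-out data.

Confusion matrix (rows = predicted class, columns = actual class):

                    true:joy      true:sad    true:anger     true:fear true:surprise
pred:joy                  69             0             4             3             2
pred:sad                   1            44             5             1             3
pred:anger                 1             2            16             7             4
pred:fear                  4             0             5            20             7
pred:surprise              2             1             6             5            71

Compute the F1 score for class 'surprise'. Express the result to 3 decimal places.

Take TP from the diagonal, FP from the rest of the 'surprise' prediction marginal, FN from the rest of the 'surprise' actual marginal.
F1 score = 2·TP/(2·TP+FP+FN).
surprise: TP=71, FP=2+1+6+5=14, FN=2+3+4+7=16 → 142/172 = 0.8256

0.826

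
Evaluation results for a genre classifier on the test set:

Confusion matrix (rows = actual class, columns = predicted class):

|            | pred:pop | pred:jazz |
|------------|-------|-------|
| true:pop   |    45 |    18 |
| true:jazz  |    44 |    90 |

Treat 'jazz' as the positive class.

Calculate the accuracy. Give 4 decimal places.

0.6853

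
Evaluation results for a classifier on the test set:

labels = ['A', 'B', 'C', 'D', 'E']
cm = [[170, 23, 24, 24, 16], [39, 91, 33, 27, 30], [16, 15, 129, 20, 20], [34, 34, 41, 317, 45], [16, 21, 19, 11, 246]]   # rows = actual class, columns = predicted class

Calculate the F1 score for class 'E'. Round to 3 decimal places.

One-vs-rest for 'E': TP = diagonal; FP = other classes predicted 'E'; FN = 'E' predicted as other.
F1 score = 2·TP/(2·TP+FP+FN).
E: TP=246, FP=16+30+20+45=111, FN=16+21+19+11=67 → 492/670 = 0.7343

0.734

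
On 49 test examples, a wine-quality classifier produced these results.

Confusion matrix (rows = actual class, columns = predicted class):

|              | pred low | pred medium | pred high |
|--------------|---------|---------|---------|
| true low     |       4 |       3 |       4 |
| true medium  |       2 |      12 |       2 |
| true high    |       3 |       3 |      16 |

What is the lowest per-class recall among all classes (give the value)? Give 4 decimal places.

0.3636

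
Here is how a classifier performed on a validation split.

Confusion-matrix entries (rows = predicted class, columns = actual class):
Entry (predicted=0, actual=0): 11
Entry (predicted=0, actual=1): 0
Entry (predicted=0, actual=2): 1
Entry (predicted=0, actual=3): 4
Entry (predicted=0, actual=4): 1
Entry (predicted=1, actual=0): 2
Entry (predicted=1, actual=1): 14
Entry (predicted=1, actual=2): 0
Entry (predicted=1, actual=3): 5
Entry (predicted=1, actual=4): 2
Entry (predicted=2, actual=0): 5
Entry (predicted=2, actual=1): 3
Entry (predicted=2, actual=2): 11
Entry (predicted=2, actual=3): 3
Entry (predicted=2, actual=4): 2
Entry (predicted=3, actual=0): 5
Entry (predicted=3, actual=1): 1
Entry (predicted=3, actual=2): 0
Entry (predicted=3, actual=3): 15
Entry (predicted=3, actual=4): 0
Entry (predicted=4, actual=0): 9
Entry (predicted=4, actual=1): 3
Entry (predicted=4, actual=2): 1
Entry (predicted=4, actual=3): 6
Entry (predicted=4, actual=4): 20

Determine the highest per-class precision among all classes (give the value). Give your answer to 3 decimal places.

Per-class precision (TP/(TP+FP)):
  0: TP=11, FP=0+1+4+1=6 → 11/17 = 0.6471
  1: TP=14, FP=2+0+5+2=9 → 14/23 = 0.6087
  2: TP=11, FP=5+3+3+2=13 → 11/24 = 0.4583
  3: TP=15, FP=5+1+0+0=6 → 15/21 = 0.7143
  4: TP=20, FP=9+3+1+6=19 → 20/39 = 0.5128
Highest is class '3' with precision = 0.714.

0.714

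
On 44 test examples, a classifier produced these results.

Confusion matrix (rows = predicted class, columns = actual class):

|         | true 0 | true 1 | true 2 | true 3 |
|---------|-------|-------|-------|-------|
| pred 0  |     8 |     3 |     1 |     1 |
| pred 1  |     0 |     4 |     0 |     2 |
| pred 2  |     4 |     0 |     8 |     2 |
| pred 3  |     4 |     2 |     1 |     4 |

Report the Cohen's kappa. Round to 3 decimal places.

0.387

Observed agreement pₒ = trace/N = 24/44 = 0.5455
Expected agreement pₑ = Σ (rowᵢ·colᵢ)/N² = (16·13 + 9·6 + 10·14 + 9·11)/44² = 0.2588
κ = (pₒ − pₑ)/(1 − pₑ) = (0.5455 − 0.2588)/(1 − 0.2588) = 0.387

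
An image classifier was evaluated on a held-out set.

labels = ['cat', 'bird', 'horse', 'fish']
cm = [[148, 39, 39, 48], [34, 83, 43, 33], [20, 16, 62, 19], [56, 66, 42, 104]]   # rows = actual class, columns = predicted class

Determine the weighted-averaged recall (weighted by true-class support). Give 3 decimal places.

0.466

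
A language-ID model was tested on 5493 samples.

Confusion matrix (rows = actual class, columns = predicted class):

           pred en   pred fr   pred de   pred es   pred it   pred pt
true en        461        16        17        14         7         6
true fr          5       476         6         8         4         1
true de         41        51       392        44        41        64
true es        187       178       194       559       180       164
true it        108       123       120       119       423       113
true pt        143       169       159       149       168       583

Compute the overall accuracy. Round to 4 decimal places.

Accuracy = trace / total = (461+476+392+559+423+583=2894) / 5493 = 2894/5493 = 0.5269

0.5269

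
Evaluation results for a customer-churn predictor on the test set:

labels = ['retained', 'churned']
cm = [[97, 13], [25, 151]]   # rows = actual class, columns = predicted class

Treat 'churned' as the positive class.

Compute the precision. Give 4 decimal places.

0.9207

Precision = TP/(TP+FP) = 151/(151+13) = 151/164 = 0.9207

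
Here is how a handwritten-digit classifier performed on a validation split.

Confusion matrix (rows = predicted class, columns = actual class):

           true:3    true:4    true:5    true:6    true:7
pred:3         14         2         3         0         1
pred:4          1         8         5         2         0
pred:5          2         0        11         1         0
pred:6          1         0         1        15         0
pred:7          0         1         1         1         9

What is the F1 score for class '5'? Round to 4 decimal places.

0.6286

Treat '5' as positive and all other classes as negative.
F1 score = 2·TP/(2·TP+FP+FN).
5: TP=11, FP=2+0+1+0=3, FN=3+5+1+1=10 → 22/35 = 0.62857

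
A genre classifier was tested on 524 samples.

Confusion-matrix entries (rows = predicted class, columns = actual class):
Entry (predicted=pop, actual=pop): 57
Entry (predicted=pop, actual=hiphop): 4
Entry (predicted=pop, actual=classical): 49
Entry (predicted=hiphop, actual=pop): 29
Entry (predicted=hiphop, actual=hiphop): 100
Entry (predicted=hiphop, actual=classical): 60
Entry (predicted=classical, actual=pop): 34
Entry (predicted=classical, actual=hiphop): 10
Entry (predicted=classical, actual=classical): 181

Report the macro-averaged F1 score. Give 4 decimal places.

0.6195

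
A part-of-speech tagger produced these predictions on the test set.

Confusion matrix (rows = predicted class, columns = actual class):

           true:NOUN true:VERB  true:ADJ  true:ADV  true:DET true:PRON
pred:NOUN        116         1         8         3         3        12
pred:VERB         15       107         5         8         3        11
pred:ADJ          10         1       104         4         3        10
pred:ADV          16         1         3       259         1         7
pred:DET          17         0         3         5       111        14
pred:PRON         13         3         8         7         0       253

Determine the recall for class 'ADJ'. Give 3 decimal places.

0.794

One-vs-rest for 'ADJ': TP = diagonal; FP = other classes predicted 'ADJ'; FN = 'ADJ' predicted as other.
recall = TP/(TP+FN).
ADJ: TP=104, FN=8+5+3+3+8=27 → 104/131 = 0.7939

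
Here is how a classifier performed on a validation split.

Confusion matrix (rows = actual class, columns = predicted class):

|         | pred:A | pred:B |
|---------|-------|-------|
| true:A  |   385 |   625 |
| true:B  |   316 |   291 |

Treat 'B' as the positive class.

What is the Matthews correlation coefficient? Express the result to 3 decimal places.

-0.136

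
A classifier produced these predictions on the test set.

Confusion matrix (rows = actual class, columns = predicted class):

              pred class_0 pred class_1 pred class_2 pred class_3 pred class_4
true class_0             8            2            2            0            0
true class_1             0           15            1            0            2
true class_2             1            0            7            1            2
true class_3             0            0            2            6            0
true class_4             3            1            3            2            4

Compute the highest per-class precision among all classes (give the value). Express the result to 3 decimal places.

0.833

Per-class precision (TP/(TP+FP)):
  class_0: TP=8, FP=0+1+0+3=4 → 8/12 = 0.6667
  class_1: TP=15, FP=2+0+0+1=3 → 15/18 = 0.8333
  class_2: TP=7, FP=2+1+2+3=8 → 7/15 = 0.4667
  class_3: TP=6, FP=0+0+1+2=3 → 6/9 = 0.6667
  class_4: TP=4, FP=0+2+2+0=4 → 4/8 = 0.5000
Highest is class 'class_1' with precision = 0.833.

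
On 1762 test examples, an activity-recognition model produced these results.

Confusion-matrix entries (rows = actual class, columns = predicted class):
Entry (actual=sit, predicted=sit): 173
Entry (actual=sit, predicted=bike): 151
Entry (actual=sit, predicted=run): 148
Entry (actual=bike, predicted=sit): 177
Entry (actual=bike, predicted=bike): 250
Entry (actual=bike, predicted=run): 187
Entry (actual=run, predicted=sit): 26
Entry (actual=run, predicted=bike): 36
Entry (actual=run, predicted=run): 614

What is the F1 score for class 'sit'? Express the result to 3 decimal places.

0.408

Treat 'sit' as positive and all other classes as negative.
F1 score = 2·TP/(2·TP+FP+FN).
sit: TP=173, FP=177+26=203, FN=151+148=299 → 346/848 = 0.4080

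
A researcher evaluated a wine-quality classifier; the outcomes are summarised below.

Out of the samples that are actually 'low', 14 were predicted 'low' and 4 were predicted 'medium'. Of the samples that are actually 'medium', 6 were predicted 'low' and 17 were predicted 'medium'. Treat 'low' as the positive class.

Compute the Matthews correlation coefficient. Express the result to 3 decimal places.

MCC = (TP·TN − FP·FN) / √((TP+FP)(TP+FN)(TN+FP)(TN+FN))
Numerator = 14·17 − 6·4 = 214
Denominator = √(20·18·23·21) = √173880 = 416.9892
MCC = 214 / 416.9892 = 0.513

0.513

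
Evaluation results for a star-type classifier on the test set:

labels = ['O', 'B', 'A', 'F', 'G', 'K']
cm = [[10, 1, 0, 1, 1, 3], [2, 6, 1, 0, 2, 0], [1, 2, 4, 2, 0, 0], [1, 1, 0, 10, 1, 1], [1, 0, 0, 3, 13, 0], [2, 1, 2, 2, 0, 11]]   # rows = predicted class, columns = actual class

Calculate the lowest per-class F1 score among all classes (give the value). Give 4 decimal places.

0.5000

Per-class F1 score (2·TP/(2·TP+FP+FN)):
  O: TP=10, FP=1+0+1+1+3=6, FN=2+1+1+1+2=7 → 20/33 = 0.60606
  B: TP=6, FP=2+1+0+2+0=5, FN=1+2+1+0+1=5 → 12/22 = 0.54545
  A: TP=4, FP=1+2+2+0+0=5, FN=0+1+0+0+2=3 → 8/16 = 0.50000
  F: TP=10, FP=1+1+0+1+1=4, FN=1+0+2+3+2=8 → 20/32 = 0.62500
  G: TP=13, FP=1+0+0+3+0=4, FN=1+2+0+1+0=4 → 26/34 = 0.76471
  K: TP=11, FP=2+1+2+2+0=7, FN=3+0+0+1+0=4 → 22/33 = 0.66667
Lowest is class 'A' with F1 score = 0.5000.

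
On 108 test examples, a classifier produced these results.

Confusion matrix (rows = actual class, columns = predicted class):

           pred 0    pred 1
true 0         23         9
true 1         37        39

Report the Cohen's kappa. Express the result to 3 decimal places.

0.185

Observed agreement pₒ = trace/N = 62/108 = 0.5741
Expected agreement pₑ = Σ (rowᵢ·colᵢ)/N² = (32·60 + 76·48)/108² = 0.4774
κ = (pₒ − pₑ)/(1 − pₑ) = (0.5741 − 0.4774)/(1 − 0.4774) = 0.185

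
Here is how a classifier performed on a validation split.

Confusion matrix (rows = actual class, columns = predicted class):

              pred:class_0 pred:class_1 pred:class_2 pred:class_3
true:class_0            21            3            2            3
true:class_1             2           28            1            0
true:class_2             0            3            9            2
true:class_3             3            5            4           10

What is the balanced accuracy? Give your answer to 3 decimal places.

Balanced accuracy = mean of per-class recall.
  class_0: recall = 21/29 = 0.7241
  class_1: recall = 28/31 = 0.9032
  class_2: recall = 9/14 = 0.6429
  class_3: recall = 10/22 = 0.4545
Mean = (0.7241 + 0.9032 + 0.6429 + 0.4545) / 4 = 0.681

0.681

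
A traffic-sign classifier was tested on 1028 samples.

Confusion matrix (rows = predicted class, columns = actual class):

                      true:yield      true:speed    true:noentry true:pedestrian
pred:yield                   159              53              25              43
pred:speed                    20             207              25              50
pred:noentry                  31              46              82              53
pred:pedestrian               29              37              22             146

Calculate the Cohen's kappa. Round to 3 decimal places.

Observed agreement pₒ = trace/N = 594/1028 = 0.5778
Expected agreement pₑ = Σ (rowᵢ·colᵢ)/N² = (239·280 + 343·302 + 154·212 + 292·234)/1028² = 0.2569
κ = (pₒ − pₑ)/(1 − pₑ) = (0.5778 − 0.2569)/(1 − 0.2569) = 0.432

0.432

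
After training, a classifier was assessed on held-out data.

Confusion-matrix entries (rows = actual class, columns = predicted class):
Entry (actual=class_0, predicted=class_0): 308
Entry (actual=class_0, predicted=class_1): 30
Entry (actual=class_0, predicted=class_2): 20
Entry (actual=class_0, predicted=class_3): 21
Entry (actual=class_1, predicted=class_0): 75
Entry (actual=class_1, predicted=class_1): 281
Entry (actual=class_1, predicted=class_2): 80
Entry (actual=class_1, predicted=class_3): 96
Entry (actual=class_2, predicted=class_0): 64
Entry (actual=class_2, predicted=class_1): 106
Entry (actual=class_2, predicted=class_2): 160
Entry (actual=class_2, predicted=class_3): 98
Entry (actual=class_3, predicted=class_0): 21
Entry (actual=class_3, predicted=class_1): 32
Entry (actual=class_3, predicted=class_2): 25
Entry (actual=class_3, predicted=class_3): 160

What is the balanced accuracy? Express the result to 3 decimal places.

0.597

Balanced accuracy = mean of per-class recall.
  class_0: recall = 308/379 = 0.8127
  class_1: recall = 281/532 = 0.5282
  class_2: recall = 160/428 = 0.3738
  class_3: recall = 160/238 = 0.6723
Mean = (0.8127 + 0.5282 + 0.3738 + 0.6723) / 4 = 0.597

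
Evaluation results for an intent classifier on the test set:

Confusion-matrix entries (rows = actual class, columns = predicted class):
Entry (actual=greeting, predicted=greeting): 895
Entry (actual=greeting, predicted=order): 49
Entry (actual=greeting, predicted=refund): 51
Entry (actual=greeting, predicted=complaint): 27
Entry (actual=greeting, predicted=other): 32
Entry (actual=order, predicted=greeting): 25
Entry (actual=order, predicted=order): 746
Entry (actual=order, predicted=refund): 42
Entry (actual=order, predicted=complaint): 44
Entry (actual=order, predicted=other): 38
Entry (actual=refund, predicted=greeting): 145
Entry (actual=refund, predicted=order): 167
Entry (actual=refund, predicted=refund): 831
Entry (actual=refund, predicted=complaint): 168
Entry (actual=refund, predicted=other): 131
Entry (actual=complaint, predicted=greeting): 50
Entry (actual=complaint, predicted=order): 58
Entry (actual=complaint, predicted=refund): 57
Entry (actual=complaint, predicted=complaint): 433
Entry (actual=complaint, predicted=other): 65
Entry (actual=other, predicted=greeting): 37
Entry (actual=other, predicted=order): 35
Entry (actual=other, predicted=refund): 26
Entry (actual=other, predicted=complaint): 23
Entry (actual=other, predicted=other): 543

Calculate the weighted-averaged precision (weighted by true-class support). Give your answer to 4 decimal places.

0.7419

Per-class precision (TP/(TP+FP)):
  greeting: TP=895, FP=25+145+50+37=257 → 895/1152 = 0.77691
  order: TP=746, FP=49+167+58+35=309 → 746/1055 = 0.70711
  refund: TP=831, FP=51+42+57+26=176 → 831/1007 = 0.82522
  complaint: TP=433, FP=27+44+168+23=262 → 433/695 = 0.62302
  other: TP=543, FP=32+38+131+65=266 → 543/809 = 0.67120
Weighted-precision = Σ (supportᵢ/N)·precisionᵢ with N=4718: (1054/4718)·0.77691 + (895/4718)·0.70711 + (1442/4718)·0.82522 + (663/4718)·0.62302 + (664/4718)·0.67120 = 0.7419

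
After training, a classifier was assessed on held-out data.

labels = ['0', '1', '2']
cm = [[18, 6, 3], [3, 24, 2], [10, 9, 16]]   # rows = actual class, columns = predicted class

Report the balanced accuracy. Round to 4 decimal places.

Balanced accuracy = mean of per-class recall.
  0: recall = 18/27 = 0.66667
  1: recall = 24/29 = 0.82759
  2: recall = 16/35 = 0.45714
Mean = (0.66667 + 0.82759 + 0.45714) / 3 = 0.6505

0.6505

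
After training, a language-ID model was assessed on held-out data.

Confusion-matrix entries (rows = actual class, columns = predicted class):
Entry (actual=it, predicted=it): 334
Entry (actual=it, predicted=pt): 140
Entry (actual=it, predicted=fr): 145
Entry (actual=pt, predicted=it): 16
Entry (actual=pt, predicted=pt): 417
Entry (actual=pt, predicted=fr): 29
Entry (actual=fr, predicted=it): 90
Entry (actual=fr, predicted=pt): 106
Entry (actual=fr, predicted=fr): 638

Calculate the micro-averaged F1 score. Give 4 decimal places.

Micro-averaging pools counts across classes: ΣTP=1389, ΣFP=526, ΣFN=526.
Micro-F1 score = 2·TP/(2·TP+FP+FN) on pooled counts = 0.7253 (equals overall accuracy in single-label multiclass).

0.7253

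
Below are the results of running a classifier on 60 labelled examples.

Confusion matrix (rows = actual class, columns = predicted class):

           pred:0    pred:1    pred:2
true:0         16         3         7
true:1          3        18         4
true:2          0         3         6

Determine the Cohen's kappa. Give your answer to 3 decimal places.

Observed agreement pₒ = trace/N = 40/60 = 0.6667
Expected agreement pₑ = Σ (rowᵢ·colᵢ)/N² = (26·19 + 25·24 + 9·17)/60² = 0.3464
κ = (pₒ − pₑ)/(1 − pₑ) = (0.6667 − 0.3464)/(1 − 0.3464) = 0.490

0.490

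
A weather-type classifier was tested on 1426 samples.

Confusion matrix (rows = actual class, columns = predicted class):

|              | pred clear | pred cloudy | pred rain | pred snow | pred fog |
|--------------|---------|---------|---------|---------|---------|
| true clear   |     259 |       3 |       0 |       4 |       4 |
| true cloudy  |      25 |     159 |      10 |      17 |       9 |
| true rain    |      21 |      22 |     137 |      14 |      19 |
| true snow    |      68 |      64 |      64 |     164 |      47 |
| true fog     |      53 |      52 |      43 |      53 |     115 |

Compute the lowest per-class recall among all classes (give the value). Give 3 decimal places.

0.364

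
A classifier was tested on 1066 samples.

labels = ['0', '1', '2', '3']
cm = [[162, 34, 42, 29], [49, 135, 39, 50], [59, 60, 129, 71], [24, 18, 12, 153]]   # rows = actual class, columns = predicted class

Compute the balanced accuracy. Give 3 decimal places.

0.561

Balanced accuracy = mean of per-class recall.
  0: recall = 162/267 = 0.6067
  1: recall = 135/273 = 0.4945
  2: recall = 129/319 = 0.4044
  3: recall = 153/207 = 0.7391
Mean = (0.6067 + 0.4945 + 0.4044 + 0.7391) / 4 = 0.561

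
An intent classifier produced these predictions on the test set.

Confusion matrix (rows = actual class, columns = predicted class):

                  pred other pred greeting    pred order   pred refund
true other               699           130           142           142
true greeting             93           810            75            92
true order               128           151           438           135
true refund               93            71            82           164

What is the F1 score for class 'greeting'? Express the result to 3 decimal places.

Take TP from the diagonal, FP from the rest of the 'greeting' prediction marginal, FN from the rest of the 'greeting' actual marginal.
F1 score = 2·TP/(2·TP+FP+FN).
greeting: TP=810, FP=130+151+71=352, FN=93+75+92=260 → 1620/2232 = 0.7258

0.726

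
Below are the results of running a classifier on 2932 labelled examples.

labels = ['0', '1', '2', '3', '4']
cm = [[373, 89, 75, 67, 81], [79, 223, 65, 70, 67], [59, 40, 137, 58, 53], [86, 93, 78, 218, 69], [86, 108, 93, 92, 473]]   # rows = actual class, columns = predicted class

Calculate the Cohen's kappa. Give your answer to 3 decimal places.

0.349

Observed agreement pₒ = trace/N = 1424/2932 = 0.4857
Expected agreement pₑ = Σ (rowᵢ·colᵢ)/N² = (685·683 + 504·553 + 347·448 + 544·505 + 852·743)/2932² = 0.2105
κ = (pₒ − pₑ)/(1 − pₑ) = (0.4857 − 0.2105)/(1 − 0.2105) = 0.349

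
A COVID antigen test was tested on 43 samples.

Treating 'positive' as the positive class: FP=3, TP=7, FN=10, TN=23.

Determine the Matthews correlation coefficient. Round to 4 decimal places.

0.3430

MCC = (TP·TN − FP·FN) / √((TP+FP)(TP+FN)(TN+FP)(TN+FN))
Numerator = 7·23 − 3·10 = 131
Denominator = √(10·17·26·33) = √145860 = 381.9162
MCC = 131 / 381.9162 = 0.3430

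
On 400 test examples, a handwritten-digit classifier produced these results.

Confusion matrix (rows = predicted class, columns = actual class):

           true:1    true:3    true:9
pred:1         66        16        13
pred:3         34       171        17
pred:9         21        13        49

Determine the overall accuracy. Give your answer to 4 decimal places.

Accuracy = trace / total = (66+171+49=286) / 400 = 286/400 = 0.7150

0.7150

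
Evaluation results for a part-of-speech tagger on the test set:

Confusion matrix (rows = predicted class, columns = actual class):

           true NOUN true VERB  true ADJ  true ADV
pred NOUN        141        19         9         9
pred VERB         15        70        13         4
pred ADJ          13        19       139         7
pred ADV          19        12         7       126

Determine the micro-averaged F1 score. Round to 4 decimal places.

Micro-averaging pools counts across classes: ΣTP=476, ΣFP=146, ΣFN=146.
Micro-F1 score = 2·TP/(2·TP+FP+FN) on pooled counts = 0.7653 (equals overall accuracy in single-label multiclass).

0.7653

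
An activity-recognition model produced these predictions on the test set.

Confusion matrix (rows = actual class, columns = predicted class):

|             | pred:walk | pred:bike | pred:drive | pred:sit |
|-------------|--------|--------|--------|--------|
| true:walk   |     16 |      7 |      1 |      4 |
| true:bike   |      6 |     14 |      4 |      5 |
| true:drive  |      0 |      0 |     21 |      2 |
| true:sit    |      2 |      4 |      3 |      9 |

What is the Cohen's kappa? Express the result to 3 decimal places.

Observed agreement pₒ = trace/N = 60/98 = 0.6122
Expected agreement pₑ = Σ (rowᵢ·colᵢ)/N² = (28·24 + 29·25 + 23·29 + 18·20)/98² = 0.2524
κ = (pₒ − pₑ)/(1 − pₑ) = (0.6122 − 0.2524)/(1 − 0.2524) = 0.481

0.481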